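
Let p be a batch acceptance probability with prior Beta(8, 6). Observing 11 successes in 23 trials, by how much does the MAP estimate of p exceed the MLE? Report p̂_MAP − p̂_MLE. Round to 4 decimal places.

Posterior is Beta(19, 18); MAP = (19−1)/(37−2) = 18/35 ≈ 0.51429.
MLE ignores the prior: p̂_MLE = k/n = 11/23 ≈ 0.47826.
Difference = 18/35 − 11/23 = 29/805 ≈ 0.0360.

MAP − MLE = 0.0360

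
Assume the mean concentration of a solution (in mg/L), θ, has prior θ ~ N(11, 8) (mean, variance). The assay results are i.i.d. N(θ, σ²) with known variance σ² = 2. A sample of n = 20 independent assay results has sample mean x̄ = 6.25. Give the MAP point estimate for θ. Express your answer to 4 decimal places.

θ̂_MAP = 6.3086

n = 20, x̄ = 6.25.
For a Normal prior and Normal likelihood with known variance, the posterior is Normal; its mode equals its mean, the precision-weighted average.
Prior precision 1/σ₀² = 1/8 = 0.125; data precision n/σ² = 20/2 = 10.
θ̂ = (0.125·11 + 10·6.25) / (0.125 + 10) = 63.875/10.125 = 511/81 ≈ 6.3086.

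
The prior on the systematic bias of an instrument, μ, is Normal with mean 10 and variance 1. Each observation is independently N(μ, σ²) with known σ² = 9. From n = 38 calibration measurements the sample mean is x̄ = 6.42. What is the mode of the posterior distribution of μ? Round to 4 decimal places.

μ̂_MAP = 7.1055

n = 38, x̄ = 6.42.
For a Normal prior and Normal likelihood with known variance, the posterior is Normal; its mode equals its mean, the precision-weighted average.
Prior precision 1/σ₀² = 1/1 = 1; data precision n/σ² = 38/9.
μ̂ = (1·10 + (38/9)·6.42) / (1 + 38/9) = (2783/75)/(47/9) = 8349/1175 ≈ 7.1055.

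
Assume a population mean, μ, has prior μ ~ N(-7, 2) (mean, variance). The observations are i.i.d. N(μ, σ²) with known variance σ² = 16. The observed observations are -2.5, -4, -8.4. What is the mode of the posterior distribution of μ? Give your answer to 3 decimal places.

n = 3; x̄ = ((-2.5) + (-4) + (-8.4))/3 = -14.9/3 = -149/30 ≈ -4.9667.
For a Normal prior and Normal likelihood with known variance, the posterior is Normal; its mode equals its mean, the precision-weighted average.
Prior precision 1/σ₀² = 1/2 = 0.5; data precision n/σ² = 3/16 = 0.1875.
μ̂ = (0.5·(-7) + 0.1875·(-149/30)) / (0.5 + 0.1875) = (-4.43125)/0.6875 = -709/110 ≈ -6.445.

μ̂_MAP = -6.445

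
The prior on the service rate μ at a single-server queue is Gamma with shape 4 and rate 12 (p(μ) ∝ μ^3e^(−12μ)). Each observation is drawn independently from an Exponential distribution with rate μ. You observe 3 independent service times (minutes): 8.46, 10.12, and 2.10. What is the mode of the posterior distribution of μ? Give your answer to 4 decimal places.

The Exponential(rate=μ) likelihood is ∝ μ^n e^(−μΣtᵢ). Here n = 3 and Σtᵢ = 8.46 + 10.12 + 2.10 = 20.68.
Posterior ∝ μ^3e^(−12μ) · μ^3e^(−20.68μ) = μ^6e^(−32.68μ), i.e. Gamma(7, 32.68).
Mode = (a−1)/b = 6/32.68 ≈ 0.1836.

μ̂_MAP = 0.1836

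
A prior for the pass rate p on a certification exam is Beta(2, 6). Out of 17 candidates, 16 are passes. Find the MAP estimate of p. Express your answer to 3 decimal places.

Prior: Beta(2, 6).
Data: 16 successes in 17 trials. The binomial likelihood contributes p^16(1−p)^1, so the posterior is Beta(2+16, 6+1) = Beta(18, 7).
For Beta(a, b) with a, b > 1 the mode is (a−1)/(a+b−2) = 17/23 ≈ 0.739.

p̂_MAP = 0.739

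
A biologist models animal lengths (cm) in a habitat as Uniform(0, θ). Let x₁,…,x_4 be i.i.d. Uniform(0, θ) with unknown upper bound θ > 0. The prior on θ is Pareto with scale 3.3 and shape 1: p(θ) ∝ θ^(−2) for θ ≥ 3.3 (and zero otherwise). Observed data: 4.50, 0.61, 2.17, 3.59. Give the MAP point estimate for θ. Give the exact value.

θ̂_MAP = 4.50

The Uniform(0, θ) likelihood is θ^(−n) for θ ≥ max(xᵢ), zero otherwise. Here max(xᵢ) = 4.50.
Posterior ∝ θ^(−2) · θ^(−4) = θ^(−6) on θ ≥ max(3.3, 4.50) = 4.50.
This density is strictly decreasing in θ, so the posterior mode lies at the lower boundary of the support.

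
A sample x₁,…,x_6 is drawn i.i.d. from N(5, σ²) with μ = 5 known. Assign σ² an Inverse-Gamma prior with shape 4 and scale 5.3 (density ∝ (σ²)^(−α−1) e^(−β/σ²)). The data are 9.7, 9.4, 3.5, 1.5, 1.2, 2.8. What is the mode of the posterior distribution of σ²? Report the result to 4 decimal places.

Sum of squared deviations about the known mean: SS = (9.7−5)² + (9.4−5)² + (3.5−5)² + (1.5−5)² + (1.2−5)² + (2.8−5)² = 75.23.
The Normal likelihood contributes (σ²)^(−n/2) exp(−SS/(2σ²)), so the posterior is Inverse-Gamma(α + n/2, β + SS/2) = Inverse-Gamma(7, 42.915).
The mode of Inverse-Gamma(a, b) is b/(a+1) = 42.915/8 ≈ 5.3644.

σ̂²_MAP = 5.3644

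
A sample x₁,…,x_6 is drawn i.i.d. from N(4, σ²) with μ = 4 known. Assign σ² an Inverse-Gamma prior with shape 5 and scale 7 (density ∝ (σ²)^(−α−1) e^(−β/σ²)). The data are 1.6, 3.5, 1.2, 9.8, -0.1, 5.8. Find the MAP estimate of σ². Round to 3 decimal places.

Sum of squared deviations about the known mean: SS = (1.6−4)² + (3.5−4)² + (1.2−4)² + (9.8−4)² + (-0.1−4)² + (5.8−4)² = 67.54.
The Normal likelihood contributes (σ²)^(−n/2) exp(−SS/(2σ²)), so the posterior is Inverse-Gamma(α + n/2, β + SS/2) = Inverse-Gamma(8, 40.77).
The mode of Inverse-Gamma(a, b) is b/(a+1) = 40.77/9 ≈ 4.530.

σ̂²_MAP = 4.530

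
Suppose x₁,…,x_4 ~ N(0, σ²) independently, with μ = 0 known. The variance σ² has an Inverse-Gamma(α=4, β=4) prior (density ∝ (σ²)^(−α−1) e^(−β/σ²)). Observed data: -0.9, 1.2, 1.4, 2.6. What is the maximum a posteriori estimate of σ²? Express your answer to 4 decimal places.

Sum of squared deviations about the known mean: SS = (-0.9−0)² + (1.2−0)² + (1.4−0)² + (2.6−0)² = 10.97.
The Normal likelihood contributes (σ²)^(−n/2) exp(−SS/(2σ²)), so the posterior is Inverse-Gamma(α + n/2, β + SS/2) = Inverse-Gamma(6, 9.485).
The mode of Inverse-Gamma(a, b) is b/(a+1) = 9.485/7 ≈ 1.3550.

σ̂²_MAP = 1.3550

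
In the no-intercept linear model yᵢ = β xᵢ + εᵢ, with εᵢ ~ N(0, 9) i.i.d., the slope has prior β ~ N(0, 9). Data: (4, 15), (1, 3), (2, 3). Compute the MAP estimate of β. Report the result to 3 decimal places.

log p(β | y) = −Σ(yᵢ − βxᵢ)²/(2·9) − β²/(2·9) + const.
Setting the derivative to zero: Σxᵢ(yᵢ − βxᵢ)/9 − β/9 = 0, so β = Σxᵢyᵢ / (Σxᵢ² + σ²/τ²).
Σxᵢyᵢ = 4·15 + 1·3 + 2·3 = 69; Σxᵢ² = 21; σ²/τ² = 1.
β̂_MAP = 69 / (21 + 1) = 69/22 ≈ 3.136.

β̂_MAP = 3.136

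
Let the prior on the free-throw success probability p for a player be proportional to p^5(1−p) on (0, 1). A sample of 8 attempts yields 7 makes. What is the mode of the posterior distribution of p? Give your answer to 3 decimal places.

p̂_MAP = 0.857

The prior density ∝ p^5(1−p)^1 is the kernel of Beta(6, 2).
Data: 7 successes in 8 trials. The binomial likelihood contributes p^7(1−p)^1, so the posterior is Beta(6+7, 2+1) = Beta(13, 3).
For Beta(a, b) with a, b > 1 the mode is (a−1)/(a+b−2) = 12/14 ≈ 0.857.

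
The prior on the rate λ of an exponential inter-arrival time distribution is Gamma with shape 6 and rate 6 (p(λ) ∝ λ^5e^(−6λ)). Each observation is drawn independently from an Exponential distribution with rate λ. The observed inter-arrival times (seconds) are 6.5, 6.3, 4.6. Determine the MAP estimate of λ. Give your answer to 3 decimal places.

λ̂_MAP = 0.342

The Exponential(rate=λ) likelihood is ∝ λ^n e^(−λΣtᵢ). Here n = 3 and Σtᵢ = 6.5 + 6.3 + 4.6 = 17.4.
Posterior ∝ λ^5e^(−6λ) · λ^3e^(−17.4λ) = λ^8e^(−23.4λ), i.e. Gamma(9, 23.4).
Mode = (a−1)/b = 8/23.4 ≈ 0.342.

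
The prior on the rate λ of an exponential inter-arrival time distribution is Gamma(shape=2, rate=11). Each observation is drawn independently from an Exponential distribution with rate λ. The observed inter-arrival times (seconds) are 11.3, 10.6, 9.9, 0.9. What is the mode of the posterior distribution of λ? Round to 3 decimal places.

The Exponential(rate=λ) likelihood is ∝ λ^n e^(−λΣtᵢ). Here n = 4 and Σtᵢ = 11.3 + 10.6 + 9.9 + 0.9 = 32.7.
Posterior ∝ λe^(−11λ) · λ^4e^(−32.7λ) = λ^5e^(−43.7λ), i.e. Gamma(6, 43.7).
Mode = (a−1)/b = 5/43.7 ≈ 0.114.

λ̂_MAP = 0.114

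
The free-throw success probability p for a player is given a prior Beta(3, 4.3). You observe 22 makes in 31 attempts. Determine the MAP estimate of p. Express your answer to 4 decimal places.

p̂_MAP = 0.6612

Prior: Beta(3, 4.3).
Data: 22 successes in 31 trials. The binomial likelihood contributes p^22(1−p)^9, so the posterior is Beta(3+22, 4.3+9) = Beta(25, 13.3).
For Beta(a, b) with a, b > 1 the mode is (a−1)/(a+b−2) = 24/36.3 ≈ 0.6612.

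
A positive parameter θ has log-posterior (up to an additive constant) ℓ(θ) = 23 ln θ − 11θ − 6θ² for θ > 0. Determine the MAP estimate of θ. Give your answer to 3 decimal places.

θ̂_MAP = 1.000

ℓ'(θ) = 23/θ − 11 − 12θ. Setting this to zero and multiplying by θ: 12θ² + 11θ − 23 = 0.
θ = (−11 + √(11² + 4·12·23)) / (2·12) = (−11 + √1225) / 24 = (−11 + 35)/24 = 1.
ℓ''(θ) = −23/θ² − 12 < 0, confirming a maximum.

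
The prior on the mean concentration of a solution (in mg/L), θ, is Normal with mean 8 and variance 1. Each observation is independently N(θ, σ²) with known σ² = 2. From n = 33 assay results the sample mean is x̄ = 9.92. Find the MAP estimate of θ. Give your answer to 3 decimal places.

θ̂_MAP = 9.810

n = 33, x̄ = 9.92.
For a Normal prior and Normal likelihood with known variance, the posterior is Normal; its mode equals its mean, the precision-weighted average.
Prior precision 1/σ₀² = 1/1 = 1; data precision n/σ² = 33/2 = 16.5.
θ̂ = (1·8 + 16.5·9.92) / (1 + 16.5) = 171.68/17.5 = 8584/875 ≈ 9.810.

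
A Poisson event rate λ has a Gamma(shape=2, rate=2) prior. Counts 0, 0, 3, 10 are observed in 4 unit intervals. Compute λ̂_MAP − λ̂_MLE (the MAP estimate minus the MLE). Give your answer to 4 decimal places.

MAP − MLE = -0.9167

Σxᵢ = 13. Posterior is Gamma(15, 6); MAP = (15−1)/6 = 14/6 ≈ 2.33333.
MLE = x̄ = 13/4 ≈ 3.25000.
Difference = 14/6 − 13/4 = -11/12 ≈ -0.9167.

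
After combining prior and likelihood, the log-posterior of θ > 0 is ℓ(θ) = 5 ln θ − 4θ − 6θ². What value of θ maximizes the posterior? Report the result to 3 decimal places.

ℓ'(θ) = 5/θ − 4 − 12θ. Setting this to zero and multiplying by θ: 12θ² + 4θ − 5 = 0.
θ = (−4 + √(4² + 4·12·5)) / (2·12) = (−4 + √256) / 24 = (−4 + 16)/24 = 1/2.
ℓ''(θ) = −5/θ² − 12 < 0, confirming a maximum.

θ̂_MAP = 0.500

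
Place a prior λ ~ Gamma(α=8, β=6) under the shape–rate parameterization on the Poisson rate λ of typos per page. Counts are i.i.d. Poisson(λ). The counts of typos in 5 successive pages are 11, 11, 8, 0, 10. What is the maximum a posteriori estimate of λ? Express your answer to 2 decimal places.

λ̂_MAP = 4.27

Σxᵢ = 11+11+8+0+10 = 40, with n = 5.
Posterior ∝ λ^7e^(−6λ) · λ^40e^(−5λ) = λ^47e^(−11λ), i.e. Gamma(shape=48, rate=11).
The mode of a Gamma(a, b) with a ≥ 1 (shape–rate) is (a−1)/b = 47/11 ≈ 4.27.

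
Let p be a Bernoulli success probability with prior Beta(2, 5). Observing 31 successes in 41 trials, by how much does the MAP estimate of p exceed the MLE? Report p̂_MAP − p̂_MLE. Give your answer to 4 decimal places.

Posterior is Beta(33, 15); MAP = (33−1)/(48−2) = 32/46 ≈ 0.69565.
MLE ignores the prior: p̂_MLE = k/n = 31/41 ≈ 0.75610.
Difference = 32/46 − 31/41 = -57/943 ≈ -0.0604.

MAP − MLE = -0.0604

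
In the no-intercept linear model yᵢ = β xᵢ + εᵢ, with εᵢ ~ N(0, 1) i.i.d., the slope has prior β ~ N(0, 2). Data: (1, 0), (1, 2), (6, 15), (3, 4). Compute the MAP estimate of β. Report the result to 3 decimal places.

β̂_MAP = 2.189

log p(β | y) = −Σ(yᵢ − βxᵢ)²/(2·1) − β²/(2·2) + const.
Setting the derivative to zero: Σxᵢ(yᵢ − βxᵢ)/1 − β/2 = 0, so β = Σxᵢyᵢ / (Σxᵢ² + σ²/τ²).
Σxᵢyᵢ = 1·0 + 1·2 + 6·15 + 3·4 = 104; Σxᵢ² = 47; σ²/τ² = 0.5.
β̂_MAP = 104 / (47 + 0.5) = 104/47.5 ≈ 2.189.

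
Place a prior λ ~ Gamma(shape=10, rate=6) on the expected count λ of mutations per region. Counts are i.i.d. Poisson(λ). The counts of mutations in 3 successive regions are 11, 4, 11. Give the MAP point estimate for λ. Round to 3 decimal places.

Σxᵢ = 11+4+11 = 26, with n = 3.
Posterior ∝ λ^9e^(−6λ) · λ^26e^(−3λ) = λ^35e^(−9λ), i.e. Gamma(shape=36, rate=9).
The mode of a Gamma(a, b) with a ≥ 1 (shape–rate) is (a−1)/b = 35/9 ≈ 3.889.

λ̂_MAP = 3.889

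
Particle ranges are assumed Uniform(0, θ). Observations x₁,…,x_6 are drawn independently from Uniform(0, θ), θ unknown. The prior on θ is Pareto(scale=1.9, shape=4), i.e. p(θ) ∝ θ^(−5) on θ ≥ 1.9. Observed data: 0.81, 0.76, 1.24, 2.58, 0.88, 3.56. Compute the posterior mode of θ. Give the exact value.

θ̂_MAP = 3.56

The Uniform(0, θ) likelihood is θ^(−n) for θ ≥ max(xᵢ), zero otherwise. Here max(xᵢ) = 3.56.
Posterior ∝ θ^(−5) · θ^(−6) = θ^(−11) on θ ≥ max(1.9, 3.56) = 3.56.
This density is strictly decreasing in θ, so the posterior mode lies at the lower boundary of the support.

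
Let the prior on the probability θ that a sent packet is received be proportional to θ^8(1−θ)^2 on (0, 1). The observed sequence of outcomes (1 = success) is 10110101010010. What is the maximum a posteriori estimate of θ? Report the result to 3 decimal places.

θ̂_MAP = 0.625

The prior density ∝ θ^8(1−θ)^2 is the kernel of Beta(9, 3).
Data: 7 successes in 14 trials (from the sequence). The binomial likelihood contributes θ^7(1−θ)^7, so the posterior is Beta(9+7, 3+7) = Beta(16, 10).
For Beta(a, b) with a, b > 1 the mode is (a−1)/(a+b−2) = 15/24 ≈ 0.625.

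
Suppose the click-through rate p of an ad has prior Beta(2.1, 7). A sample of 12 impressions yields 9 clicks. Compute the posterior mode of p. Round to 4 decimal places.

p̂_MAP = 0.5288

Prior: Beta(2.1, 7).
Data: 9 successes in 12 trials. The binomial likelihood contributes p^9(1−p)^3, so the posterior is Beta(2.1+9, 7+3) = Beta(11.1, 10).
For Beta(a, b) with a, b > 1 the mode is (a−1)/(a+b−2) = 10.1/19.1 ≈ 0.5288.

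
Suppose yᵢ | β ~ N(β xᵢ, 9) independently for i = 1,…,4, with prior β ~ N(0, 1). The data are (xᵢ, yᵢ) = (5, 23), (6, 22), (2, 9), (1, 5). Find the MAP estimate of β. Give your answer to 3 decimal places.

log p(β | y) = −Σ(yᵢ − βxᵢ)²/(2·9) − β²/(2·1) + const.
Setting the derivative to zero: Σxᵢ(yᵢ − βxᵢ)/9 − β/1 = 0, so β = Σxᵢyᵢ / (Σxᵢ² + σ²/τ²).
Σxᵢyᵢ = 5·23 + 6·22 + 2·9 + 1·5 = 270; Σxᵢ² = 66; σ²/τ² = 9.
β̂_MAP = 270 / (66 + 9) = 270/75 ≈ 3.600.

β̂_MAP = 3.600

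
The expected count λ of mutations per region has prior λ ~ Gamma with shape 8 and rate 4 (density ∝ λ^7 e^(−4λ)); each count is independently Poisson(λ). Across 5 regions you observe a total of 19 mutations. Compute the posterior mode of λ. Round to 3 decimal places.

λ̂_MAP = 2.889

Σxᵢ = 19, n = 5.
Posterior ∝ λ^7e^(−4λ) · λ^19e^(−5λ) = λ^26e^(−9λ), i.e. Gamma(shape=27, rate=9).
The mode of a Gamma(a, b) with a ≥ 1 (shape–rate) is (a−1)/b = 26/9 ≈ 2.889.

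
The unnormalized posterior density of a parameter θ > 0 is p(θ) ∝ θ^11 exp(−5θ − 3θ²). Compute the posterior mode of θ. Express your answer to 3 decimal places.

ℓ'(θ) = 11/θ − 5 − 6θ. Setting this to zero and multiplying by θ: 6θ² + 5θ − 11 = 0.
θ = (−5 + √(5² + 4·6·11)) / (2·6) = (−5 + √289) / 12 = (−5 + 17)/12 = 1.
ℓ''(θ) = −11/θ² − 6 < 0, confirming a maximum.

θ̂_MAP = 1.000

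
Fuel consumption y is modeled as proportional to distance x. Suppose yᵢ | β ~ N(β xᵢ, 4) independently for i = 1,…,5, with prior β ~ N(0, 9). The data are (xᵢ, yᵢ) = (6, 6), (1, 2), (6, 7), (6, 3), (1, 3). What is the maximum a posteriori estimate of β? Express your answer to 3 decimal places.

log p(β | y) = −Σ(yᵢ − βxᵢ)²/(2·4) − β²/(2·9) + const.
Setting the derivative to zero: Σxᵢ(yᵢ − βxᵢ)/4 − β/9 = 0, so β = Σxᵢyᵢ / (Σxᵢ² + σ²/τ²).
Σxᵢyᵢ = 6·6 + 1·2 + 6·7 + 6·3 + 1·3 = 101; Σxᵢ² = 110; σ²/τ² = 4/9.
β̂_MAP = 101 / (110 + 4/9) = 101/(994/9) = 909/994 ≈ 0.914.

β̂_MAP = 0.914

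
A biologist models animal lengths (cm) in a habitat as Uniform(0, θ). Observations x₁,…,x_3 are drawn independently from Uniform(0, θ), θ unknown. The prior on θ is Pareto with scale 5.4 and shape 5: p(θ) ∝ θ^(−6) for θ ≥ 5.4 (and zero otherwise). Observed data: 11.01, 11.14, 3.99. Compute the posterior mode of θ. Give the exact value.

θ̂_MAP = 11.14

The Uniform(0, θ) likelihood is θ^(−n) for θ ≥ max(xᵢ), zero otherwise. Here max(xᵢ) = 11.14.
Posterior ∝ θ^(−6) · θ^(−3) = θ^(−9) on θ ≥ max(5.4, 11.14) = 11.14.
This density is strictly decreasing in θ, so the posterior mode lies at the lower boundary of the support.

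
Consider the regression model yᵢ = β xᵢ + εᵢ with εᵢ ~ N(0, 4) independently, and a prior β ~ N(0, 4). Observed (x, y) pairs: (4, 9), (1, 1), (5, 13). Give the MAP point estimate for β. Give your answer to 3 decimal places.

β̂_MAP = 2.372

log p(β | y) = −Σ(yᵢ − βxᵢ)²/(2·4) − β²/(2·4) + const.
Setting the derivative to zero: Σxᵢ(yᵢ − βxᵢ)/4 − β/4 = 0, so β = Σxᵢyᵢ / (Σxᵢ² + σ²/τ²).
Σxᵢyᵢ = 4·9 + 1·1 + 5·13 = 102; Σxᵢ² = 42; σ²/τ² = 1.
β̂_MAP = 102 / (42 + 1) = 102/43 ≈ 2.372.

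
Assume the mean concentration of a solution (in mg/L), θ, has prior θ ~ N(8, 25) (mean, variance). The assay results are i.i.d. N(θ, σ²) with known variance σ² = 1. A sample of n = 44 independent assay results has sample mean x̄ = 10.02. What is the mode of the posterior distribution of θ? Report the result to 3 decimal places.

n = 44, x̄ = 10.02.
For a Normal prior and Normal likelihood with known variance, the posterior is Normal; its mode equals its mean, the precision-weighted average.
Prior precision 1/σ₀² = 1/25 = 0.04; data precision n/σ² = 44/1 = 44.
θ̂ = (0.04·8 + 44·10.02) / (0.04 + 44) = 441.2/44.04 = 11030/1101 ≈ 10.018.

θ̂_MAP = 10.018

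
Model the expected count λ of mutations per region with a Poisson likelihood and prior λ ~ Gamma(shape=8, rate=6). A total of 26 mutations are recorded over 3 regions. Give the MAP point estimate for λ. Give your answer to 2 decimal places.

Σxᵢ = 26, n = 3.
Posterior ∝ λ^7e^(−6λ) · λ^26e^(−3λ) = λ^33e^(−9λ), i.e. Gamma(shape=34, rate=9).
The mode of a Gamma(a, b) with a ≥ 1 (shape–rate) is (a−1)/b = 33/9 ≈ 3.67.

λ̂_MAP = 3.67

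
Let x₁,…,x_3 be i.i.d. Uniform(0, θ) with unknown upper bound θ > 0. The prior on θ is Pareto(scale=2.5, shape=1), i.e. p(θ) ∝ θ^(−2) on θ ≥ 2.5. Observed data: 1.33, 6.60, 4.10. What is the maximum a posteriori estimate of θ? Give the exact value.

θ̂_MAP = 6.60

The Uniform(0, θ) likelihood is θ^(−n) for θ ≥ max(xᵢ), zero otherwise. Here max(xᵢ) = 6.60.
Posterior ∝ θ^(−2) · θ^(−3) = θ^(−5) on θ ≥ max(2.5, 6.60) = 6.60.
This density is strictly decreasing in θ, so the posterior mode lies at the lower boundary of the support.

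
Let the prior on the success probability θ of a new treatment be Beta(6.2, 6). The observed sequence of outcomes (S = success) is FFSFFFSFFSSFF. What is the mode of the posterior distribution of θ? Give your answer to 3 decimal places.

Prior: Beta(6.2, 6).
Data: 4 successes in 13 trials (from the sequence). The binomial likelihood contributes θ^4(1−θ)^9, so the posterior is Beta(6.2+4, 6+9) = Beta(10.2, 15).
For Beta(a, b) with a, b > 1 the mode is (a−1)/(a+b−2) = 9.2/23.2 ≈ 0.397.

θ̂_MAP = 0.397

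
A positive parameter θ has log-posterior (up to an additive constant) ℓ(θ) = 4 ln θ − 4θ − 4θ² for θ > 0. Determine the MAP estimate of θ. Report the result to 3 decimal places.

ℓ'(θ) = 4/θ − 4 − 8θ. Setting this to zero and multiplying by θ: 8θ² + 4θ − 4 = 0.
θ = (−4 + √(4² + 4·8·4)) / (2·8) = (−4 + √144) / 16 = (−4 + 12)/16 = 1/2.
ℓ''(θ) = −4/θ² − 8 < 0, confirming a maximum.

θ̂_MAP = 0.500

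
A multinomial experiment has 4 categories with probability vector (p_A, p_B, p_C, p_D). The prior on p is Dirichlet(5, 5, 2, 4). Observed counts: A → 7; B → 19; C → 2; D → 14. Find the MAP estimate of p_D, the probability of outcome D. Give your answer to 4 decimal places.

MAP estimate of p_D = 0.3148

The posterior is Dirichlet(αᵢ + nᵢ) = Dirichlet(12, 24, 4, 18).
For a Dirichlet(a₁,…,a_K) with all aᵢ > 1, the mode has j-th component (aⱼ − 1)/(Σaᵢ − K).
Here Σaᵢ = 58 and K = 4, so p_D = (18 − 1)/(58 − 4) = 17/54 ≈ 0.3148.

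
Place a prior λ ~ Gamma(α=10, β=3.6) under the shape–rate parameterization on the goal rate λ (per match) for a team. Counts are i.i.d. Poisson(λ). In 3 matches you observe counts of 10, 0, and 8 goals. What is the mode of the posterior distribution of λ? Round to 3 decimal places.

λ̂_MAP = 4.091

Σxᵢ = 10+0+8 = 18, with n = 3.
Posterior ∝ λ^9e^(−3.6λ) · λ^18e^(−3λ) = λ^27e^(−6.6λ), i.e. Gamma(shape=28, rate=6.6).
The mode of a Gamma(a, b) with a ≥ 1 (shape–rate) is (a−1)/b = 27/6.6 ≈ 4.091.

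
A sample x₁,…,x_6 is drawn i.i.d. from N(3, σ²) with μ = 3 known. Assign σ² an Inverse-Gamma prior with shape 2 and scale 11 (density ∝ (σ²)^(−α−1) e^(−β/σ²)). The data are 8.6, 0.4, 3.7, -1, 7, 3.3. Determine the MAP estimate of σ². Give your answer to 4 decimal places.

σ̂²_MAP = 7.7250

Sum of squared deviations about the known mean: SS = (8.6−3)² + (0.4−3)² + (3.7−3)² + (-1−3)² + (7−3)² + (3.3−3)² = 70.7.
The Normal likelihood contributes (σ²)^(−n/2) exp(−SS/(2σ²)), so the posterior is Inverse-Gamma(α + n/2, β + SS/2) = Inverse-Gamma(5, 46.35).
The mode of Inverse-Gamma(a, b) is b/(a+1) = 46.35/6 ≈ 7.7250.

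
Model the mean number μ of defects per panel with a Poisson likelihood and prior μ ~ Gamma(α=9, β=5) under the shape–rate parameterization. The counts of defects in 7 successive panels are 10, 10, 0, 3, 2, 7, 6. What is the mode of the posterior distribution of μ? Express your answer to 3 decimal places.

Σxᵢ = 10+10+0+3+2+7+6 = 38, with n = 7.
Posterior ∝ μ^8e^(−5μ) · μ^38e^(−7μ) = μ^46e^(−12μ), i.e. Gamma(shape=47, rate=12).
The mode of a Gamma(a, b) with a ≥ 1 (shape–rate) is (a−1)/b = 46/12 ≈ 3.833.

μ̂_MAP = 3.833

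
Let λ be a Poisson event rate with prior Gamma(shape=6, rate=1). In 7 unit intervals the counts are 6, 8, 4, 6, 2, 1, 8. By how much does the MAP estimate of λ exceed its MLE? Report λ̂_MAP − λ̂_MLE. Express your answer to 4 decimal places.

MAP − MLE = 0.0000

Σxᵢ = 35. Posterior is Gamma(41, 8); MAP = (41−1)/8 = 40/8 ≈ 5.00000.
MLE = x̄ = 35/7 ≈ 5.00000.
Difference = 40/8 − 35/7 = 0 ≈ 0.0000.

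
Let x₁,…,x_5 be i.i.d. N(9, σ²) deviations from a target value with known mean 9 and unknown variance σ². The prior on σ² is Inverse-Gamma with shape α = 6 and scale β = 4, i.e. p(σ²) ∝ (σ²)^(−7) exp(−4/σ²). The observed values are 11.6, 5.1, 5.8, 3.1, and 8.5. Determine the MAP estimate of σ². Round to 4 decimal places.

σ̂²_MAP = 3.9616

Sum of squared deviations about the known mean: SS = (11.6−9)² + (5.1−9)² + (5.8−9)² + (3.1−9)² + (8.5−9)² = 67.27.
The Normal likelihood contributes (σ²)^(−n/2) exp(−SS/(2σ²)), so the posterior is Inverse-Gamma(α + n/2, β + SS/2) = Inverse-Gamma(8.5, 37.635).
The mode of Inverse-Gamma(a, b) is b/(a+1) = 37.635/9.5 ≈ 3.9616.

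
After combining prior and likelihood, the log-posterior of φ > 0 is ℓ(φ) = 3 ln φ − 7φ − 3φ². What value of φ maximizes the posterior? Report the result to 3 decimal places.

φ̂_MAP = 0.333

ℓ'(φ) = 3/φ − 7 − 6φ. Setting this to zero and multiplying by φ: 6φ² + 7φ − 3 = 0.
φ = (−7 + √(7² + 4·6·3)) / (2·6) = (−7 + √121) / 12 = (−7 + 11)/12 = 1/3.
ℓ''(φ) = −3/φ² − 6 < 0, confirming a maximum.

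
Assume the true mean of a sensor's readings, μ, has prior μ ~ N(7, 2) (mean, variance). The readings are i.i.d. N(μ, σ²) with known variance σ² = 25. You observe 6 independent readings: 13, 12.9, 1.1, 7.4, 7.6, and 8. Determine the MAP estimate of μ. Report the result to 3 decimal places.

n = 6; x̄ = (13 + 12.9 + 1.1 + 7.4 + 7.6 + 8)/6 = 50/6 = 25/3 ≈ 8.3333.
For a Normal prior and Normal likelihood with known variance, the posterior is Normal; its mode equals its mean, the precision-weighted average.
Prior precision 1/σ₀² = 1/2 = 0.5; data precision n/σ² = 6/25 = 0.24.
μ̂ = (0.5·7 + 0.24·(25/3)) / (0.5 + 0.24) = 5.5/0.74 = 275/37 ≈ 7.432.

μ̂_MAP = 7.432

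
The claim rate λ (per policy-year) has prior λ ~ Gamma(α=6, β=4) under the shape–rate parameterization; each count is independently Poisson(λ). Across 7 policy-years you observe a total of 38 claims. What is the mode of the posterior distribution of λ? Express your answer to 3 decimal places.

Σxᵢ = 38, n = 7.
Posterior ∝ λ^5e^(−4λ) · λ^38e^(−7λ) = λ^43e^(−11λ), i.e. Gamma(shape=44, rate=11).
The mode of a Gamma(a, b) with a ≥ 1 (shape–rate) is (a−1)/b = 43/11 ≈ 3.909.

λ̂_MAP = 3.909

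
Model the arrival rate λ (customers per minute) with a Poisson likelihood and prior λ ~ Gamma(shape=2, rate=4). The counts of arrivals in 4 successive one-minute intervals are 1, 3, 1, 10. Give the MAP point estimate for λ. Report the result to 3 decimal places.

Σxᵢ = 1+3+1+10 = 15, with n = 4.
Posterior ∝ λe^(−4λ) · λ^15e^(−4λ) = λ^16e^(−8λ), i.e. Gamma(shape=17, rate=8).
The mode of a Gamma(a, b) with a ≥ 1 (shape–rate) is (a−1)/b = 16/8 ≈ 2.000.

λ̂_MAP = 2.000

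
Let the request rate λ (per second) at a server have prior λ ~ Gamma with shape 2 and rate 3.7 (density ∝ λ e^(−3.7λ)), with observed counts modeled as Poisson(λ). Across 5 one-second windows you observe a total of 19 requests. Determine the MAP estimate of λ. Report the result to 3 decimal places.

λ̂_MAP = 2.299

Σxᵢ = 19, n = 5.
Posterior ∝ λe^(−3.7λ) · λ^19e^(−5λ) = λ^20e^(−8.7λ), i.e. Gamma(shape=21, rate=8.7).
The mode of a Gamma(a, b) with a ≥ 1 (shape–rate) is (a−1)/b = 20/8.7 ≈ 2.299.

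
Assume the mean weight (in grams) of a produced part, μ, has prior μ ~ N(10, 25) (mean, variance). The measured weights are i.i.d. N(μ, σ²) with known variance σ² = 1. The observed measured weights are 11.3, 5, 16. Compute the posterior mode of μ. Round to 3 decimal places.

n = 3; x̄ = (11.3 + 5 + 16)/3 = 32.3/3 = 323/30 ≈ 10.7667.
For a Normal prior and Normal likelihood with known variance, the posterior is Normal; its mode equals its mean, the precision-weighted average.
Prior precision 1/σ₀² = 1/25 = 0.04; data precision n/σ² = 3/1 = 3.
μ̂ = (0.04·10 + 3·(323/30)) / (0.04 + 3) = 32.7/3.04 = 1635/152 ≈ 10.757.

μ̂_MAP = 10.757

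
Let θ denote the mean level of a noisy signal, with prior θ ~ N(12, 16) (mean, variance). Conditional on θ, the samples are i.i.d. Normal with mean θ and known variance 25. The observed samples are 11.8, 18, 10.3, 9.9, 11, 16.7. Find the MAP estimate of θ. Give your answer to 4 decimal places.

n = 6; x̄ = (11.8 + 18 + 10.3 + 9.9 + 11 + 16.7)/6 = 77.7/6 = 12.95.
For a Normal prior and Normal likelihood with known variance, the posterior is Normal; its mode equals its mean, the precision-weighted average.
Prior precision 1/σ₀² = 1/16 = 0.0625; data precision n/σ² = 6/25 = 0.24.
θ̂ = (0.0625·12 + 0.24·12.95) / (0.0625 + 0.24) = 3.858/0.3025 = 7716/605 ≈ 12.7537.

θ̂_MAP = 12.7537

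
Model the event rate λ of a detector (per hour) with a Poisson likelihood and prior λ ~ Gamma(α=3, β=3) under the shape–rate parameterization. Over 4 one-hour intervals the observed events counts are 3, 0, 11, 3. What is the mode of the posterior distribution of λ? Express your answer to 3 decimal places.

Σxᵢ = 3+0+11+3 = 17, with n = 4.
Posterior ∝ λ^2e^(−3λ) · λ^17e^(−4λ) = λ^19e^(−7λ), i.e. Gamma(shape=20, rate=7).
The mode of a Gamma(a, b) with a ≥ 1 (shape–rate) is (a−1)/b = 19/7 ≈ 2.714.

λ̂_MAP = 2.714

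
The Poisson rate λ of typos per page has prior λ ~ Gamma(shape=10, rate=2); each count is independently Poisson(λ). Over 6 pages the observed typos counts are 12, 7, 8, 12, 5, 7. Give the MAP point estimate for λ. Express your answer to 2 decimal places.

Σxᵢ = 12+7+8+12+5+7 = 51, with n = 6.
Posterior ∝ λ^9e^(−2λ) · λ^51e^(−6λ) = λ^60e^(−8λ), i.e. Gamma(shape=61, rate=8).
The mode of a Gamma(a, b) with a ≥ 1 (shape–rate) is (a−1)/b = 60/8 ≈ 7.50.

λ̂_MAP = 7.50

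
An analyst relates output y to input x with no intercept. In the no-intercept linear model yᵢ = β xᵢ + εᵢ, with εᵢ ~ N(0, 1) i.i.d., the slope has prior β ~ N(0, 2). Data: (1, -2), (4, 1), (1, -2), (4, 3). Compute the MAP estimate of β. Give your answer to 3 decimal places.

log p(β | y) = −Σ(yᵢ − βxᵢ)²/(2·1) − β²/(2·2) + const.
Setting the derivative to zero: Σxᵢ(yᵢ − βxᵢ)/1 − β/2 = 0, so β = Σxᵢyᵢ / (Σxᵢ² + σ²/τ²).
Σxᵢyᵢ = 1·(-2) + 4·1 + 1·(-2) + 4·3 = 12; Σxᵢ² = 34; σ²/τ² = 0.5.
β̂_MAP = 12 / (34 + 0.5) = 12/34.5 ≈ 0.348.

β̂_MAP = 0.348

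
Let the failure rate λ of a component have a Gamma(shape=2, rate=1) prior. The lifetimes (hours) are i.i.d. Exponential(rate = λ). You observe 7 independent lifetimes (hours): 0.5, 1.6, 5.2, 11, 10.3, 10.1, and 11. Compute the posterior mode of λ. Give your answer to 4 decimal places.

λ̂_MAP = 0.1578

The Exponential(rate=λ) likelihood is ∝ λ^n e^(−λΣtᵢ). Here n = 7 and Σtᵢ = 0.5 + 1.6 + 5.2 + 11 + 10.3 + 10.1 + 11 = 49.7.
Posterior ∝ λe^(−1λ) · λ^7e^(−49.7λ) = λ^8e^(−50.7λ), i.e. Gamma(9, 50.7).
Mode = (a−1)/b = 8/50.7 ≈ 0.1578.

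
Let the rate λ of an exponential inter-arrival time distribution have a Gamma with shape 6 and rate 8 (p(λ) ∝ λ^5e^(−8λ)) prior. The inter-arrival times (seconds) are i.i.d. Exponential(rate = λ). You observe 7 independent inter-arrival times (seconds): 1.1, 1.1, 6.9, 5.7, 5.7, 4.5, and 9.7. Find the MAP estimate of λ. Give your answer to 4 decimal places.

λ̂_MAP = 0.2810

The Exponential(rate=λ) likelihood is ∝ λ^n e^(−λΣtᵢ). Here n = 7 and Σtᵢ = 1.1 + 1.1 + 6.9 + 5.7 + 5.7 + 4.5 + 9.7 = 34.7.
Posterior ∝ λ^5e^(−8λ) · λ^7e^(−34.7λ) = λ^12e^(−42.7λ), i.e. Gamma(13, 42.7).
Mode = (a−1)/b = 12/42.7 ≈ 0.2810.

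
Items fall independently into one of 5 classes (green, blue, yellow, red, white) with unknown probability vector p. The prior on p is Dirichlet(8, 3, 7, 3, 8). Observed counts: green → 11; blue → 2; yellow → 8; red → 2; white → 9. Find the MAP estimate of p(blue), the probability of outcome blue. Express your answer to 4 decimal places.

The posterior is Dirichlet(αᵢ + nᵢ) = Dirichlet(19, 5, 15, 5, 17).
For a Dirichlet(a₁,…,a_K) with all aᵢ > 1, the mode has j-th component (aⱼ − 1)/(Σaᵢ − K).
Here Σaᵢ = 61 and K = 5, so p(blue) = (5 − 1)/(61 − 5) = 4/56 ≈ 0.0714.

MAP estimate of p(blue) = 0.0714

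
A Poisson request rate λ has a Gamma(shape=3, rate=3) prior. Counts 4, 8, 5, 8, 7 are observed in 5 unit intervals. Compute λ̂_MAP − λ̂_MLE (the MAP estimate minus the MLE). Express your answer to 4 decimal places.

MAP − MLE = -2.1500

Σxᵢ = 32. Posterior is Gamma(35, 8); MAP = (35−1)/8 = 34/8 ≈ 4.25000.
MLE = x̄ = 32/5 ≈ 6.40000.
Difference = 34/8 − 32/5 = -43/20 ≈ -2.1500.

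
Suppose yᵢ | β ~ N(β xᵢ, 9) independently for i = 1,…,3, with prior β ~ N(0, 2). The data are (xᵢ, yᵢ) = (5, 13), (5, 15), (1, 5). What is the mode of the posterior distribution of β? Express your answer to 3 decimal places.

log p(β | y) = −Σ(yᵢ − βxᵢ)²/(2·9) − β²/(2·2) + const.
Setting the derivative to zero: Σxᵢ(yᵢ − βxᵢ)/9 − β/2 = 0, so β = Σxᵢyᵢ / (Σxᵢ² + σ²/τ²).
Σxᵢyᵢ = 5·13 + 5·15 + 1·5 = 145; Σxᵢ² = 51; σ²/τ² = 4.5.
β̂_MAP = 145 / (51 + 4.5) = 145/55.5 ≈ 2.613.

β̂_MAP = 2.613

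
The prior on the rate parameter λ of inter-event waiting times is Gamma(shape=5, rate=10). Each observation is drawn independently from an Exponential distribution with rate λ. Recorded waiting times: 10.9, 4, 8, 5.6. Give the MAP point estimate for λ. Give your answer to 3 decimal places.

λ̂_MAP = 0.208

The Exponential(rate=λ) likelihood is ∝ λ^n e^(−λΣtᵢ). Here n = 4 and Σtᵢ = 10.9 + 4 + 8 + 5.6 = 28.5.
Posterior ∝ λ^4e^(−10λ) · λ^4e^(−28.5λ) = λ^8e^(−38.5λ), i.e. Gamma(9, 38.5).
Mode = (a−1)/b = 8/38.5 ≈ 0.208.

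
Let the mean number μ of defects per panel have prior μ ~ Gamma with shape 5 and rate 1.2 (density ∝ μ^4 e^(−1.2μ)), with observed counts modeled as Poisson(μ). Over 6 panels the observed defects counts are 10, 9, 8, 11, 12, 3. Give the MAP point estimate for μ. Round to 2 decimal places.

μ̂_MAP = 7.92

Σxᵢ = 10+9+8+11+12+3 = 53, with n = 6.
Posterior ∝ μ^4e^(−1.2μ) · μ^53e^(−6μ) = μ^57e^(−7.2μ), i.e. Gamma(shape=58, rate=7.2).
The mode of a Gamma(a, b) with a ≥ 1 (shape–rate) is (a−1)/b = 57/7.2 ≈ 7.92.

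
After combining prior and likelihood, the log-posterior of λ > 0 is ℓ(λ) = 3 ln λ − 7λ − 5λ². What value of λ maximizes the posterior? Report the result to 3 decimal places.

ℓ'(λ) = 3/λ − 7 − 10λ. Setting this to zero and multiplying by λ: 10λ² + 7λ − 3 = 0.
λ = (−7 + √(7² + 4·10·3)) / (2·10) = (−7 + √169) / 20 = (−7 + 13)/20 = 3/10.
ℓ''(λ) = −3/λ² − 10 < 0, confirming a maximum.

λ̂_MAP = 0.300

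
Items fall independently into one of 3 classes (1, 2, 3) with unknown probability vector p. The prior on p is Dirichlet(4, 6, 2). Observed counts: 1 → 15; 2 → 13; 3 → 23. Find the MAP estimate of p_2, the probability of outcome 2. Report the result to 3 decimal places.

MAP estimate: 0.300

The posterior is Dirichlet(αᵢ + nᵢ) = Dirichlet(19, 19, 25).
For a Dirichlet(a₁,…,a_K) with all aᵢ > 1, the mode has j-th component (aⱼ − 1)/(Σaᵢ − K).
Here Σaᵢ = 63 and K = 3, so p_2 = (19 − 1)/(63 − 3) = 18/60 ≈ 0.300.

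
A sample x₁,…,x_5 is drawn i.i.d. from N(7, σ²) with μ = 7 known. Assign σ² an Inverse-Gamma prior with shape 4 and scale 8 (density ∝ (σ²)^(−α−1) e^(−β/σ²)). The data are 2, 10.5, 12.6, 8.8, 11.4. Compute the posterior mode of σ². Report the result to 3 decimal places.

Sum of squared deviations about the known mean: SS = (2−7)² + (10.5−7)² + (12.6−7)² + (8.8−7)² + (11.4−7)² = 91.21.
The Normal likelihood contributes (σ²)^(−n/2) exp(−SS/(2σ²)), so the posterior is Inverse-Gamma(α + n/2, β + SS/2) = Inverse-Gamma(6.5, 53.605).
The mode of Inverse-Gamma(a, b) is b/(a+1) = 53.605/7.5 ≈ 7.147.

σ̂²_MAP = 7.147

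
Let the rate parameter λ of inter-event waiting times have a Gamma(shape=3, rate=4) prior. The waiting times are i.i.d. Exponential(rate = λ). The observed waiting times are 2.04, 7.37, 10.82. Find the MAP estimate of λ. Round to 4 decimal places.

The Exponential(rate=λ) likelihood is ∝ λ^n e^(−λΣtᵢ). Here n = 3 and Σtᵢ = 2.04 + 7.37 + 10.82 = 20.23.
Posterior ∝ λ^2e^(−4λ) · λ^3e^(−20.23λ) = λ^5e^(−24.23λ), i.e. Gamma(6, 24.23).
Mode = (a−1)/b = 5/24.23 ≈ 0.2064.

λ̂_MAP = 0.2064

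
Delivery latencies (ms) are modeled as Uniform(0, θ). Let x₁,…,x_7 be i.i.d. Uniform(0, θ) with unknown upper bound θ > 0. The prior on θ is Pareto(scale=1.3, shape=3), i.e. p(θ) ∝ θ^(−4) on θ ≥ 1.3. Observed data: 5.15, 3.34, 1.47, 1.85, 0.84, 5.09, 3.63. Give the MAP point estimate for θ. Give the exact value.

The Uniform(0, θ) likelihood is θ^(−n) for θ ≥ max(xᵢ), zero otherwise. Here max(xᵢ) = 5.15.
Posterior ∝ θ^(−4) · θ^(−7) = θ^(−11) on θ ≥ max(1.3, 5.15) = 5.15.
This density is strictly decreasing in θ, so the posterior mode lies at the lower boundary of the support.

θ̂_MAP = 5.15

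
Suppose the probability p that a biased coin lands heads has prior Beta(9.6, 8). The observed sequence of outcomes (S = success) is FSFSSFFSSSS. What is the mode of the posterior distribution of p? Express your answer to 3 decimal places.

Prior: Beta(9.6, 8).
Data: 7 successes in 11 trials (from the sequence). The binomial likelihood contributes p^7(1−p)^4, so the posterior is Beta(9.6+7, 8+4) = Beta(16.6, 12).
For Beta(a, b) with a, b > 1 the mode is (a−1)/(a+b−2) = 15.6/26.6 ≈ 0.586.

p̂_MAP = 0.586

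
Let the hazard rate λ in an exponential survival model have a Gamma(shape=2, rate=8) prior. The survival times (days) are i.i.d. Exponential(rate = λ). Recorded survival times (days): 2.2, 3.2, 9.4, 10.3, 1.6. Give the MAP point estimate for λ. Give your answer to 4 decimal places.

The Exponential(rate=λ) likelihood is ∝ λ^n e^(−λΣtᵢ). Here n = 5 and Σtᵢ = 2.2 + 3.2 + 9.4 + 10.3 + 1.6 = 26.7.
Posterior ∝ λe^(−8λ) · λ^5e^(−26.7λ) = λ^6e^(−34.7λ), i.e. Gamma(7, 34.7).
Mode = (a−1)/b = 6/34.7 ≈ 0.1729.

λ̂_MAP = 0.1729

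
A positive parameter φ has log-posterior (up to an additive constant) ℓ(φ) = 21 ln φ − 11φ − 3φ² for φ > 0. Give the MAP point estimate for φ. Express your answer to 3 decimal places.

ℓ'(φ) = 21/φ − 11 − 6φ. Setting this to zero and multiplying by φ: 6φ² + 11φ − 21 = 0.
φ = (−11 + √(11² + 4·6·21)) / (2·6) = (−11 + √625) / 12 = (−11 + 25)/12 = 7/6.
ℓ''(φ) = −21/φ² − 6 < 0, confirming a maximum.

φ̂_MAP = 1.167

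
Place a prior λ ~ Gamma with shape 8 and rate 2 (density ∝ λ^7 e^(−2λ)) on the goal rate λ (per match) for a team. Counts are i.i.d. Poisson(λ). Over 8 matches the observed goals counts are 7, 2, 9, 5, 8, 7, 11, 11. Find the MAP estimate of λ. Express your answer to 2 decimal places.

Σxᵢ = 7+2+9+5+8+7+11+11 = 60, with n = 8.
Posterior ∝ λ^7e^(−2λ) · λ^60e^(−8λ) = λ^67e^(−10λ), i.e. Gamma(shape=68, rate=10).
The mode of a Gamma(a, b) with a ≥ 1 (shape–rate) is (a−1)/b = 67/10 ≈ 6.70.

λ̂_MAP = 6.70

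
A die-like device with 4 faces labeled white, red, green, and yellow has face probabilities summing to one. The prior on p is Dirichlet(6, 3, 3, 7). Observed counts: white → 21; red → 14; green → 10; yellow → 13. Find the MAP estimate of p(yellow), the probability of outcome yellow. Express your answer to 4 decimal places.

MAP estimate of p(yellow) = 0.2603

The posterior is Dirichlet(αᵢ + nᵢ) = Dirichlet(27, 17, 13, 20).
For a Dirichlet(a₁,…,a_K) with all aᵢ > 1, the mode has j-th component (aⱼ − 1)/(Σaᵢ − K).
Here Σaᵢ = 77 and K = 4, so p(yellow) = (20 − 1)/(77 − 4) = 19/73 ≈ 0.2603.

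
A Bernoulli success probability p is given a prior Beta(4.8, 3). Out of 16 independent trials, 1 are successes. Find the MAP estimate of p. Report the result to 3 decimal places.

p̂_MAP = 0.220

Prior: Beta(4.8, 3).
Data: 1 success in 16 trials. The binomial likelihood contributes p(1−p)^15, so the posterior is Beta(4.8+1, 3+15) = Beta(5.8, 18).
For Beta(a, b) with a, b > 1 the mode is (a−1)/(a+b−2) = 4.8/21.8 ≈ 0.220.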